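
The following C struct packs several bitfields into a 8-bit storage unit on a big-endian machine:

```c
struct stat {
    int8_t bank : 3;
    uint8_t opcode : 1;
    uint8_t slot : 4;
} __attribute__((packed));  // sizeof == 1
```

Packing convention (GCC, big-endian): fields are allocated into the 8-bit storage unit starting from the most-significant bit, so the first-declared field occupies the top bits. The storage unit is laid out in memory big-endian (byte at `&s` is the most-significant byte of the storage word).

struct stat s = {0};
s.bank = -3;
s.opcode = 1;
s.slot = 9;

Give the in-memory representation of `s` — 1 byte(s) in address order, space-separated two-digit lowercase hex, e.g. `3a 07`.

b9

bank:3 = -3 → 0x5 << 5 → word 0xa0
opcode:1 = 1 → 0x1 << 4 → word 0xb0
slot:4 = 9 → 0x9 << 0 → word 0xb9
word = 0xb9 → big-endian bytes:
  [0]=0xb9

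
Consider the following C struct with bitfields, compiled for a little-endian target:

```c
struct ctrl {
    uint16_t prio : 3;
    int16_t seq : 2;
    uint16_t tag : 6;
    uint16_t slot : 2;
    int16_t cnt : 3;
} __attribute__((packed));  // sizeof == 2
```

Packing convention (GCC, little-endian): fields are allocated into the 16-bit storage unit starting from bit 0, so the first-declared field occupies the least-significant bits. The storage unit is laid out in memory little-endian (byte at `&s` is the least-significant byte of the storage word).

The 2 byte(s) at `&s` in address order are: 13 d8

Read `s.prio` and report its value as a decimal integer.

[0]=0x13 [1]=0xd8 (little-endian) → word 0xd813
prio:3 @ bit 0 → (0xd813>>0)&0x7 = 0x3  ←
seq:2 @ bit 3 → (0xd813>>3)&0x3 = 0x2
tag:6 @ bit 5 → (0xd813>>5)&0x3f = 0x0
slot:2 @ bit 11 → (0xd813>>11)&0x3 = 0x3
cnt:3 @ bit 13 → (0xd813>>13)&0x7 = 0x6

3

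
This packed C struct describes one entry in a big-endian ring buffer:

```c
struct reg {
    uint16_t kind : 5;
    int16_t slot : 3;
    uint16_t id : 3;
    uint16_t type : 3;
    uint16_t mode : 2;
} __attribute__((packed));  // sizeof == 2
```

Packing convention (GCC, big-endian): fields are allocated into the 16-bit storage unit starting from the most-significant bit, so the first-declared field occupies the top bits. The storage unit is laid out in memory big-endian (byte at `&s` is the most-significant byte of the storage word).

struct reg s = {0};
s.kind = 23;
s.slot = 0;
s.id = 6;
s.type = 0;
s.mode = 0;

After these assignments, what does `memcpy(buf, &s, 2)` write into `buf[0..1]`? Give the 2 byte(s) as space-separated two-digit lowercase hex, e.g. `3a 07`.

b8 c0

kind (5b) val=23 bits=0x17 at bit 11: 0xb800
slot (3b) val=0 bits=0x0 at bit 8: 0xb800
id (3b) val=6 bits=0x6 at bit 5: 0xb8c0
type (3b) val=0 bits=0x0 at bit 2: 0xb8c0
mode (2b) val=0 bits=0x0 at bit 0: 0xb8c0
word = 0xb8c0 → big-endian bytes:
  [0]=0xb8  [1]=0xc0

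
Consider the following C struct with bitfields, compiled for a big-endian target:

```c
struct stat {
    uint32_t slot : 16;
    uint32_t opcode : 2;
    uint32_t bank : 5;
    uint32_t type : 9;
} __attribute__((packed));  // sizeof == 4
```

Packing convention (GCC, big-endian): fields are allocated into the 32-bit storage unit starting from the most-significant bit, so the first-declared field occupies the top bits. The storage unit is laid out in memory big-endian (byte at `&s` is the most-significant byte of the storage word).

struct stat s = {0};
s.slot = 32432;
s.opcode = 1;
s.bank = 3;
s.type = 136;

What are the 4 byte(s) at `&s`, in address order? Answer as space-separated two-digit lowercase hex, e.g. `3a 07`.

[16+:16] slot=32432 & 0xffff = 0x7eb0; word=0x7eb00000
[14+:2] opcode=1 & 0x3 = 0x1; word=0x7eb04000
[9+:5] bank=3 & 0x1f = 0x3; word=0x7eb04600
[0+:9] type=136 & 0x1ff = 0x88; word=0x7eb04688
word = 0x7eb04688 → big-endian bytes:
  [0]=0x7e  [1]=0xb0  [2]=0x46  [3]=0x88

7e b0 46 88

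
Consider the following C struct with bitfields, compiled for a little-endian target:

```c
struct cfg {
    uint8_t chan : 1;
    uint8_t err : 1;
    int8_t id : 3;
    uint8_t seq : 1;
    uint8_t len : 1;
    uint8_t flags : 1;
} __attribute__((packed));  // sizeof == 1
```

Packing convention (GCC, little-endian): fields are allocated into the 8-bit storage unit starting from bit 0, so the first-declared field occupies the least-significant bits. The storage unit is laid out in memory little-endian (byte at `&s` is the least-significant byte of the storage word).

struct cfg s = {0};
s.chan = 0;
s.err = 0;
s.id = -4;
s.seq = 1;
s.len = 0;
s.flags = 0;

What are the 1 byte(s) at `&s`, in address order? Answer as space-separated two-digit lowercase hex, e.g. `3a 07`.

chan (1b) val=0 bits=0x0 at bit 0: 0x00
err (1b) val=0 bits=0x0 at bit 1: 0x00
id (3b) val=-4 bits=0x4 at bit 2: 0x10
seq (1b) val=1 bits=0x1 at bit 5: 0x30
len (1b) val=0 bits=0x0 at bit 6: 0x30
flags (1b) val=0 bits=0x0 at bit 7: 0x30
word = 0x30 → little-endian bytes:
  [0]=0x30

30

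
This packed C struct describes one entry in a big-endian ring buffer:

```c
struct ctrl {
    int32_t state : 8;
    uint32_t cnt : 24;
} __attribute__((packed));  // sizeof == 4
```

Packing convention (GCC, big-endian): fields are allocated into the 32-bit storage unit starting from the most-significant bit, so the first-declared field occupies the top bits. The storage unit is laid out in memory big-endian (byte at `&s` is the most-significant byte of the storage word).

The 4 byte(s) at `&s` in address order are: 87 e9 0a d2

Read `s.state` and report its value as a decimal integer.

[0]=0x87 [1]=0xe9 [2]=0x0a [3]=0xd2 (big-endian) → word 0x87e90ad2
state:8 @ bit 24 → (0x87e90ad2>>24)&0xff = 0x87  ←
cnt:24 @ bit 0 → (0x87e90ad2>>0)&0xffffff = 0xe90ad2
state signed 8b, MSB=1: 135 - 256 = -121

-121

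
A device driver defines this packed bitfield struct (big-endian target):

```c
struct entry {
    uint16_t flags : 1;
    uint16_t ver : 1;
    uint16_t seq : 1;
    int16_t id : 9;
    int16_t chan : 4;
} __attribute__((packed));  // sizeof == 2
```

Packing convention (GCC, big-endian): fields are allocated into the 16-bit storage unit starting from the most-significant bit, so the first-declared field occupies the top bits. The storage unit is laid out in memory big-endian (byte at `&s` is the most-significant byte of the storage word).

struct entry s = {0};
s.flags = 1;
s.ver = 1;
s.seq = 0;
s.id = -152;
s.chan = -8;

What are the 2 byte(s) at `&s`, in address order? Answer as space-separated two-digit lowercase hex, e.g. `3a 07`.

flags:1 = 1 → 0x1 << 15 → word 0x8000
ver:1 = 1 → 0x1 << 14 → word 0xc000
seq:1 = 0 → 0x0 << 13 → word 0xc000
id:9 = -152 → 0x168 << 4 → word 0xd680
chan:4 = -8 → 0x8 << 0 → word 0xd688
word = 0xd688 → big-endian bytes:
  [0]=0xd6  [1]=0x88

d6 88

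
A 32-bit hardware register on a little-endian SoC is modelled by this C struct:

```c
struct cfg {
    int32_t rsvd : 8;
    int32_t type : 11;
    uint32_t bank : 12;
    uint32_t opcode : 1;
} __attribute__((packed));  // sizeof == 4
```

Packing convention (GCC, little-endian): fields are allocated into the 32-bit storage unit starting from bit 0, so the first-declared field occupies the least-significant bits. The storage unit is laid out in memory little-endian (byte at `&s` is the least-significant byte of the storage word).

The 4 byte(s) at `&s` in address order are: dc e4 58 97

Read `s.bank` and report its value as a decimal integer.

[0]=0xdc [1]=0xe4 [2]=0x58 [3]=0x97 (little-endian) → word 0x9758e4dc
rsvd:8 @ bit 0 → (0x9758e4dc>>0)&0xff = 0xdc
type:11 @ bit 8 → (0x9758e4dc>>8)&0x7ff = 0xe4
bank:12 @ bit 19 → (0x9758e4dc>>19)&0xfff = 0x2eb  ←
opcode:1 @ bit 31 → (0x9758e4dc>>31)&0x1 = 0x1

747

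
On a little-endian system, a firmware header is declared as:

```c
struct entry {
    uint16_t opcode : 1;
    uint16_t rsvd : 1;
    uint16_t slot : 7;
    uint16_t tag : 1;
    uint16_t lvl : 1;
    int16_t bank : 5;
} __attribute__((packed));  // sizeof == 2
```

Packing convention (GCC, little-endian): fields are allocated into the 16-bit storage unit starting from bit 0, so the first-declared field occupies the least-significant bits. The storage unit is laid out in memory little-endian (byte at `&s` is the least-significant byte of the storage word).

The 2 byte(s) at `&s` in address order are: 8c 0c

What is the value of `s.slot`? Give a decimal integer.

35

[0]=0x8c [1]=0x0c (little-endian) → word 0x0c8c
opcode [0+:1] = (word>>0) & 0x1 = 0
rsvd [1+:1] = (word>>1) & 0x1 = 0
slot [2+:7] = (word>>2) & 0x7f = 35  ←
tag [9+:1] = (word>>9) & 0x1 = 0
lvl [10+:1] = (word>>10) & 0x1 = 1
bank [11+:5] = (word>>11) & 0x1f = 1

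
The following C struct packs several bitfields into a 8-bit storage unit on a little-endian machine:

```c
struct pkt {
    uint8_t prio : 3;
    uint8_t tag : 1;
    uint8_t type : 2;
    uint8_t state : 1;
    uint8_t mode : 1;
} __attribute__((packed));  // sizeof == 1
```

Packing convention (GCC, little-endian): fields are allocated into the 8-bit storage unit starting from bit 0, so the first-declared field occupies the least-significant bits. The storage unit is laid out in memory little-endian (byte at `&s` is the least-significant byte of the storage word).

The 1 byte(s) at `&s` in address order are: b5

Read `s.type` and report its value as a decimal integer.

[0]=0xb5 (little-endian) → word 0xb5
prio:3 @ bit 0 → (0xb5>>0)&0x7 = 0x5
tag:1 @ bit 3 → (0xb5>>3)&0x1 = 0x0
type:2 @ bit 4 → (0xb5>>4)&0x3 = 0x3  ←
state:1 @ bit 6 → (0xb5>>6)&0x1 = 0x0
mode:1 @ bit 7 → (0xb5>>7)&0x1 = 0x1

3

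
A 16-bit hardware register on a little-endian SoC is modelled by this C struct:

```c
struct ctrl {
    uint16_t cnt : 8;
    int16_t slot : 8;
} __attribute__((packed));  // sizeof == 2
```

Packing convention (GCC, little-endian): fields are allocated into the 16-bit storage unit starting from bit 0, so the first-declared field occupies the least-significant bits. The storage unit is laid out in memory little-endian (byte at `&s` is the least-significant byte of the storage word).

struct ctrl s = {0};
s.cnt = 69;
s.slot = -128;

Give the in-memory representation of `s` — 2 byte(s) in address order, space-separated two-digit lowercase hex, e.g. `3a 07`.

cnt:8 = 69 → 0x45 << 0 → word 0x0045
slot:8 = -128 → 0x80 << 8 → word 0x8045
word = 0x8045 → little-endian bytes:
  [0]=0x45  [1]=0x80

45 80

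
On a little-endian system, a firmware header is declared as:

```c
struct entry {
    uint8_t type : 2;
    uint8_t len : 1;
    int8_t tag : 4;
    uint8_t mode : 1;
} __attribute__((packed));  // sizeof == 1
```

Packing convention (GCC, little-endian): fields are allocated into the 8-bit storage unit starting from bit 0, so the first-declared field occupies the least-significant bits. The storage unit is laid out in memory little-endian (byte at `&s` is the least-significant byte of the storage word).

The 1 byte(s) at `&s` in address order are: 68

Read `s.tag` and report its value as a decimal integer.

-3

[0]=0x68 (little-endian) → word 0x68
type [0+:2] = (word>>0) & 0x3 = 0
len [2+:1] = (word>>2) & 0x1 = 0
tag [3+:4] = (word>>3) & 0xf = 13  ←
mode [7+:1] = (word>>7) & 0x1 = 0
tag signed 4b, MSB=1: 13 - 16 = -3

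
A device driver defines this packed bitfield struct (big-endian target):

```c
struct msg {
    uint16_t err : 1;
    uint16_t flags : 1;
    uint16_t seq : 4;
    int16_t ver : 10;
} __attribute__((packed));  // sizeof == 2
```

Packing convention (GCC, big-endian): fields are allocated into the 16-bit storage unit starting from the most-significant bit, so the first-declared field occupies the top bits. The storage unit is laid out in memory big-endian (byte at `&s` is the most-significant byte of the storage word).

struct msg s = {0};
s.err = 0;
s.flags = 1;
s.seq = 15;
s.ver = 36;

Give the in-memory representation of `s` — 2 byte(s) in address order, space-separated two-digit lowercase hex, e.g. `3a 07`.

7c 24

[15+:1] err=0 & 0x1 = 0x0; word=0x0000
[14+:1] flags=1 & 0x1 = 0x1; word=0x4000
[10+:4] seq=15 & 0xf = 0xf; word=0x7c00
[0+:10] ver=36 & 0x3ff = 0x24; word=0x7c24
word = 0x7c24 → big-endian bytes:
  [0]=0x7c  [1]=0x24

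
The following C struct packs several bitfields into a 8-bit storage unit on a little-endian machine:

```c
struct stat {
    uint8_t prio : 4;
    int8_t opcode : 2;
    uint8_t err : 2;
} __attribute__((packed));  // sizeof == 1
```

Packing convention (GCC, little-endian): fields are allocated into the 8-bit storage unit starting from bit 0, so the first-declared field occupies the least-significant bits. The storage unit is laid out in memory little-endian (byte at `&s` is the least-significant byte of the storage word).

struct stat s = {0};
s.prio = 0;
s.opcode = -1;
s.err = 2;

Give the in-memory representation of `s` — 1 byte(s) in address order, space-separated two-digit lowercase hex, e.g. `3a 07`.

b0

[0+:4] prio=0 & 0xf = 0x0; word=0x00
[4+:2] opcode=-1 & 0x3 = 0x3; word=0x30
[6+:2] err=2 & 0x3 = 0x2; word=0xb0
word = 0xb0 → little-endian bytes:
  [0]=0xb0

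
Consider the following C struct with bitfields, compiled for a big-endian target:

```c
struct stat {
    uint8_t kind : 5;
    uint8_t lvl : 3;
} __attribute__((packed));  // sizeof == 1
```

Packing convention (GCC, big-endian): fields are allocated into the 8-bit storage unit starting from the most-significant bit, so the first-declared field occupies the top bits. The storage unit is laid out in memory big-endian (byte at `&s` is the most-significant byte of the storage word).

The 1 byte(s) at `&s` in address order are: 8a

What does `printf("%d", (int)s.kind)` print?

17

[0]=0x8a (big-endian) → word 0x8a
kind [3+:5] = (word>>3) & 0x1f = 17  ←
lvl [0+:3] = (word>>0) & 0x7 = 2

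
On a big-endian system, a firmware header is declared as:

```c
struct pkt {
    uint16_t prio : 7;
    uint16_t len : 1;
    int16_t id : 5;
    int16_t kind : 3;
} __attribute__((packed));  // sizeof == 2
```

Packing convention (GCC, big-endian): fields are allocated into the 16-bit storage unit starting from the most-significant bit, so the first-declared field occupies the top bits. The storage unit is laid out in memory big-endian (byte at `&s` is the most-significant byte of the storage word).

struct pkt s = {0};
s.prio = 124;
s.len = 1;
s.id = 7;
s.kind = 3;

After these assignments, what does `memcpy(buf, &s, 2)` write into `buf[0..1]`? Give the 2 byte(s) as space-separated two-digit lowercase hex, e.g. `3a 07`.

prio:7 = 124 → 0x7c << 9 → word 0xf800
len:1 = 1 → 0x1 << 8 → word 0xf900
id:5 = 7 → 0x7 << 3 → word 0xf938
kind:3 = 3 → 0x3 << 0 → word 0xf93b
word = 0xf93b → big-endian bytes:
  [0]=0xf9  [1]=0x3b

f9 3b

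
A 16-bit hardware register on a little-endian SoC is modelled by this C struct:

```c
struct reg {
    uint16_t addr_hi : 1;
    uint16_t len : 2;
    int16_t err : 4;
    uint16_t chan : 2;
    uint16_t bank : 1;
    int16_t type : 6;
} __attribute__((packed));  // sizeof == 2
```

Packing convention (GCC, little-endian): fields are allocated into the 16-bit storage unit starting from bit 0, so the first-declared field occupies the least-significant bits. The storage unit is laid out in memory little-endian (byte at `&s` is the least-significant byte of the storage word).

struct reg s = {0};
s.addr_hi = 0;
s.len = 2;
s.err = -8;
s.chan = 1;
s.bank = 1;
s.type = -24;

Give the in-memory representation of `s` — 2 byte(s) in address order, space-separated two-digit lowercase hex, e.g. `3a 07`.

[0+:1] addr_hi=0 & 0x1 = 0x0; word=0x0000
[1+:2] len=2 & 0x3 = 0x2; word=0x0004
[3+:4] err=-8 & 0xf = 0x8; word=0x0044
[7+:2] chan=1 & 0x3 = 0x1; word=0x00c4
[9+:1] bank=1 & 0x1 = 0x1; word=0x02c4
[10+:6] type=-24 & 0x3f = 0x28; word=0xa2c4
word = 0xa2c4 → little-endian bytes:
  [0]=0xc4  [1]=0xa2

c4 a2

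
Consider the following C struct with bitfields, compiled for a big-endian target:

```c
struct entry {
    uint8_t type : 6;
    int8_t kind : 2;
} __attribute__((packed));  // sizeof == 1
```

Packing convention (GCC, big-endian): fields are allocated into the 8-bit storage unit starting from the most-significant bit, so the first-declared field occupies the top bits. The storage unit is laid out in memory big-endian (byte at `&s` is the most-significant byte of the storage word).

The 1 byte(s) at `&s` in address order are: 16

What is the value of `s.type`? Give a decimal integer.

5

[0]=0x16 (big-endian) → word 0x16
type:6 @ bit 2 → (0x16>>2)&0x3f = 0x5  ←
kind:2 @ bit 0 → (0x16>>0)&0x3 = 0x2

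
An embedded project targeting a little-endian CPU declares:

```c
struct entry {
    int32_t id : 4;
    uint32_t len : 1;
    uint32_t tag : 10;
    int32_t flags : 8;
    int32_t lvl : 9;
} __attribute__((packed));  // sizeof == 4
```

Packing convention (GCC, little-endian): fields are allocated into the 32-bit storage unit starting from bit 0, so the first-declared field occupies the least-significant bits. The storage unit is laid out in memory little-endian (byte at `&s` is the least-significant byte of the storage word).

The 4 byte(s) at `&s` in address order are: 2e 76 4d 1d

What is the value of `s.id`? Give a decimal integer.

[0]=0x2e [1]=0x76 [2]=0x4d [3]=0x1d (little-endian) → word 0x1d4d762e
id:4 @ bit 0 → (0x1d4d762e>>0)&0xf = 0xe  ←
len:1 @ bit 4 → (0x1d4d762e>>4)&0x1 = 0x0
tag:10 @ bit 5 → (0x1d4d762e>>5)&0x3ff = 0x3b1
flags:8 @ bit 15 → (0x1d4d762e>>15)&0xff = 0x9a
lvl:9 @ bit 23 → (0x1d4d762e>>23)&0x1ff = 0x3a
id signed 4b, MSB=1: 14 - 16 = -2

-2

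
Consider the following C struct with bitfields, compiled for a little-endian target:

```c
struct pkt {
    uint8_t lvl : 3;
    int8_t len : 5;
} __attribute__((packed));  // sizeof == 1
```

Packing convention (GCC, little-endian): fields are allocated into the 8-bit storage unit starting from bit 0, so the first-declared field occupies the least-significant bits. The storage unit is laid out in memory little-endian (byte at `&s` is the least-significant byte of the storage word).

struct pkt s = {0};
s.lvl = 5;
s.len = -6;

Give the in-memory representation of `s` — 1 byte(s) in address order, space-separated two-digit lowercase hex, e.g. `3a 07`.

lvl:3 = 5 → 0x5 << 0 → word 0x05
len:5 = -6 → 0x1a << 3 → word 0xd5
word = 0xd5 → little-endian bytes:
  [0]=0xd5

d5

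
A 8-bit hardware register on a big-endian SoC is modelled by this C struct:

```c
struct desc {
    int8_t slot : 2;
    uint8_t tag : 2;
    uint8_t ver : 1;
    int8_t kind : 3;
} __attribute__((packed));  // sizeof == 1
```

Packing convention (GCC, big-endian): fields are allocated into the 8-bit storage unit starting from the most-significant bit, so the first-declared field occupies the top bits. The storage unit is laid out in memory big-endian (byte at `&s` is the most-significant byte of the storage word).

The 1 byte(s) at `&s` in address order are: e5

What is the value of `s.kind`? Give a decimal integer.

[0]=0xe5 (big-endian) → word 0xe5
slot:2 @ bit 6 → (0xe5>>6)&0x3 = 0x3
tag:2 @ bit 4 → (0xe5>>4)&0x3 = 0x2
ver:1 @ bit 3 → (0xe5>>3)&0x1 = 0x0
kind:3 @ bit 0 → (0xe5>>0)&0x7 = 0x5  ←
kind signed 3b, MSB=1: 5 - 8 = -3

-3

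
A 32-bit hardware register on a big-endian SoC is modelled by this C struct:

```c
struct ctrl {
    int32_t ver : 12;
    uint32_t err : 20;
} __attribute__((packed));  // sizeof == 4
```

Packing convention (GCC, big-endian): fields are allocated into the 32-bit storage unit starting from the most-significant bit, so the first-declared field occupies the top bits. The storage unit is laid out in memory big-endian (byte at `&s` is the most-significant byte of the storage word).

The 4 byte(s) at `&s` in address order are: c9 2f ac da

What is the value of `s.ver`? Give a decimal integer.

-878

[0]=0xc9 [1]=0x2f [2]=0xac [3]=0xda (big-endian) → word 0xc92facda
ver [20+:12] = (word>>20) & 0xfff = 3218  ←
err [0+:20] = (word>>0) & 0xfffff = 1027290
ver signed 12b, MSB=1: 3218 - 4096 = -878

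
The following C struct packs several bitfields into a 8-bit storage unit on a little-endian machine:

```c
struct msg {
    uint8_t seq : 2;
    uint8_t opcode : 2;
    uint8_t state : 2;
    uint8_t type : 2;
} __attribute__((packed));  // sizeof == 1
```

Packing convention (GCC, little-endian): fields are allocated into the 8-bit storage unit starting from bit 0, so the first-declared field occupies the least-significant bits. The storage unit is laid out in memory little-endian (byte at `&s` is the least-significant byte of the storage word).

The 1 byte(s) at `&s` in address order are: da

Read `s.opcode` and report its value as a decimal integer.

[0]=0xda (little-endian) → word 0xda
seq [0+:2] = (word>>0) & 0x3 = 2
opcode [2+:2] = (word>>2) & 0x3 = 2  ←
state [4+:2] = (word>>4) & 0x3 = 1
type [6+:2] = (word>>6) & 0x3 = 3

2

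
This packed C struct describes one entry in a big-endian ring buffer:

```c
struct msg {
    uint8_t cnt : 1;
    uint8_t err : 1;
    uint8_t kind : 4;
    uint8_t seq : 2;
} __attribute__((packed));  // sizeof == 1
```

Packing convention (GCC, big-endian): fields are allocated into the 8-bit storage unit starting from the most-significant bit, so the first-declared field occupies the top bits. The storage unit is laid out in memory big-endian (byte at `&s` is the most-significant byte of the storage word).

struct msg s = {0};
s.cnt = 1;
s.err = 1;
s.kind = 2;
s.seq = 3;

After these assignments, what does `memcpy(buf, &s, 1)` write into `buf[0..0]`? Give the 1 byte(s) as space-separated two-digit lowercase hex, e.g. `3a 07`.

cb

cnt (1b) val=1 bits=0x1 at bit 7: 0x80
err (1b) val=1 bits=0x1 at bit 6: 0xc0
kind (4b) val=2 bits=0x2 at bit 2: 0xc8
seq (2b) val=3 bits=0x3 at bit 0: 0xcb
word = 0xcb → big-endian bytes:
  [0]=0xcb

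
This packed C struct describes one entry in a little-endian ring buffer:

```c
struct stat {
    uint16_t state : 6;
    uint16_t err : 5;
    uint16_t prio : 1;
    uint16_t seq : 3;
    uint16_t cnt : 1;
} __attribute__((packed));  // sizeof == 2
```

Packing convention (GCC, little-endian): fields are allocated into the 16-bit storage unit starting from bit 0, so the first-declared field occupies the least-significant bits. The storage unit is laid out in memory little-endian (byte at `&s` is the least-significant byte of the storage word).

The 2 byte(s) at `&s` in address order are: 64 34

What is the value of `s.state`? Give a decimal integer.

[0]=0x64 [1]=0x34 (little-endian) → word 0x3464
state [0+:6] = (word>>0) & 0x3f = 36  ←
err [6+:5] = (word>>6) & 0x1f = 17
prio [11+:1] = (word>>11) & 0x1 = 0
seq [12+:3] = (word>>12) & 0x7 = 3
cnt [15+:1] = (word>>15) & 0x1 = 0

36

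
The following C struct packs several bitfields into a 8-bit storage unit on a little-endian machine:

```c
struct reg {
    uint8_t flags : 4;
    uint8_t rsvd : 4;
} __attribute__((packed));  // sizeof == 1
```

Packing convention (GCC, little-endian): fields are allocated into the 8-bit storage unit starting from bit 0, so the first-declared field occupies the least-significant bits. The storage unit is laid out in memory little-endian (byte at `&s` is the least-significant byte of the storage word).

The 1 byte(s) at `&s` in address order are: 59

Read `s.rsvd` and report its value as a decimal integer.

5

[0]=0x59 (little-endian) → word 0x59
flags:4 @ bit 0 → (0x59>>0)&0xf = 0x9
rsvd:4 @ bit 4 → (0x59>>4)&0xf = 0x5  ←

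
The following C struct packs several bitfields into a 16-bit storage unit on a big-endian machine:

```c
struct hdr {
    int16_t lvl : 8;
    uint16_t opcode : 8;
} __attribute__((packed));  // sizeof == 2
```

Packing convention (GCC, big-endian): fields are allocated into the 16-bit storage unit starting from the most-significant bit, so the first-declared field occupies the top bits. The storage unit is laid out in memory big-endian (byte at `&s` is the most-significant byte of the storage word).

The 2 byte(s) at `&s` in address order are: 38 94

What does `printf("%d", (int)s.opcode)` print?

[0]=0x38 [1]=0x94 (big-endian) → word 0x3894
lvl:8 @ bit 8 → (0x3894>>8)&0xff = 0x38
opcode:8 @ bit 0 → (0x3894>>0)&0xff = 0x94  ←

148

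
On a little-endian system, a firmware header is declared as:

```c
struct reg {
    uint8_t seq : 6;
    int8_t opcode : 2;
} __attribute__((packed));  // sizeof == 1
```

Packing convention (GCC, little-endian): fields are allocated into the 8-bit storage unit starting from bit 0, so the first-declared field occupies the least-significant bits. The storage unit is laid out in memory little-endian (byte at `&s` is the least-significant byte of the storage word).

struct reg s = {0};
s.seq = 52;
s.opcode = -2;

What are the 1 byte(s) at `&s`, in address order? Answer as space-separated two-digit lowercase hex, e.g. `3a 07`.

seq (6b) val=52 bits=0x34 at bit 0: 0x34
opcode (2b) val=-2 bits=0x2 at bit 6: 0xb4
word = 0xb4 → little-endian bytes:
  [0]=0xb4

b4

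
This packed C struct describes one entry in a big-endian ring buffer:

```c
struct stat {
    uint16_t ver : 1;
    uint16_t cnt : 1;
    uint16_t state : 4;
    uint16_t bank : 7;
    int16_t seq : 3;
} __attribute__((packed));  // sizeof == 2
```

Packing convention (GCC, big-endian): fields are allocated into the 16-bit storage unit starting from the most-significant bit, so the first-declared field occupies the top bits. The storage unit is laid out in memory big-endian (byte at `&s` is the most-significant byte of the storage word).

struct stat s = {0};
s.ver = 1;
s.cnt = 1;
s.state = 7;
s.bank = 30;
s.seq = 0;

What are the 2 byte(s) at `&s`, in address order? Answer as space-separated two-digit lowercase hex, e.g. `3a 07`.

ver (1b) val=1 bits=0x1 at bit 15: 0x8000
cnt (1b) val=1 bits=0x1 at bit 14: 0xc000
state (4b) val=7 bits=0x7 at bit 10: 0xdc00
bank (7b) val=30 bits=0x1e at bit 3: 0xdcf0
seq (3b) val=0 bits=0x0 at bit 0: 0xdcf0
word = 0xdcf0 → big-endian bytes:
  [0]=0xdc  [1]=0xf0

dc f0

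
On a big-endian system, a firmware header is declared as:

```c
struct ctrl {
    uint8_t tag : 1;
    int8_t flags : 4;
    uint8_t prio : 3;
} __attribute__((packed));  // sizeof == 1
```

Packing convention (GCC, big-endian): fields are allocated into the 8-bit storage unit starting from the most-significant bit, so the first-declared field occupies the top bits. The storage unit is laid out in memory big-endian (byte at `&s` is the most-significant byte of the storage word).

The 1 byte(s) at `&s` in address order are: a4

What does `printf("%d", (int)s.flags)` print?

4

[0]=0xa4 (big-endian) → word 0xa4
tag [7+:1] = (word>>7) & 0x1 = 1
flags [3+:4] = (word>>3) & 0xf = 4  ←
prio [0+:3] = (word>>0) & 0x7 = 4
flags signed 4b, MSB=0: value = 4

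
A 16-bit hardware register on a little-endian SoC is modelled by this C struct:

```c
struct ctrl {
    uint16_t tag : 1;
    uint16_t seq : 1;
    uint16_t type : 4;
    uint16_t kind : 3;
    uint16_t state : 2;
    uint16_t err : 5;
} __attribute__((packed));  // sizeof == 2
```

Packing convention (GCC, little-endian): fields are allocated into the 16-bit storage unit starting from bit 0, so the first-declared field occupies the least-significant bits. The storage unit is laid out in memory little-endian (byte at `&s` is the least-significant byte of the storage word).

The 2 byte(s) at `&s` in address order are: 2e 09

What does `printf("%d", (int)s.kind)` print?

4

[0]=0x2e [1]=0x09 (little-endian) → word 0x092e
tag:1 @ bit 0 → (0x092e>>0)&0x1 = 0x0
seq:1 @ bit 1 → (0x092e>>1)&0x1 = 0x1
type:4 @ bit 2 → (0x092e>>2)&0xf = 0xb
kind:3 @ bit 6 → (0x092e>>6)&0x7 = 0x4  ←
state:2 @ bit 9 → (0x092e>>9)&0x3 = 0x0
err:5 @ bit 11 → (0x092e>>11)&0x1f = 0x1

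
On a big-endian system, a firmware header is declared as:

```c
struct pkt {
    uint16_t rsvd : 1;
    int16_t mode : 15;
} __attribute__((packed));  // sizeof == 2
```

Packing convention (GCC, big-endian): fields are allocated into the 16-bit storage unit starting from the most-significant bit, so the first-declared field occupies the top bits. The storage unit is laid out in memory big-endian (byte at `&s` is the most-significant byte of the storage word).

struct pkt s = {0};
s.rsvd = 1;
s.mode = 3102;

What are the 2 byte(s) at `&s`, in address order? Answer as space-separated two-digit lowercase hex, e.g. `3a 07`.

8c 1e

[15+:1] rsvd=1 & 0x1 = 0x1; word=0x8000
[0+:15] mode=3102 & 0x7fff = 0xc1e; word=0x8c1e
word = 0x8c1e → big-endian bytes:
  [0]=0x8c  [1]=0x1e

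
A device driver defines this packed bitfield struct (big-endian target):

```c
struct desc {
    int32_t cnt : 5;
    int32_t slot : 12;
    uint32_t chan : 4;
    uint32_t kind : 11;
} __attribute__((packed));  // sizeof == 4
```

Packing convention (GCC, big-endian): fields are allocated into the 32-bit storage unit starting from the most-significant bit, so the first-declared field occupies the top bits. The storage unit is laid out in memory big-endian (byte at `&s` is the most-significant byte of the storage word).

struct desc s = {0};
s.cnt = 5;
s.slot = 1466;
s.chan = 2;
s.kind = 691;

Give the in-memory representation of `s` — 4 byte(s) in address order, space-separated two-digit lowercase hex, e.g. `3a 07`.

[27+:5] cnt=5 & 0x1f = 0x5; word=0x28000000
[15+:12] slot=1466 & 0xfff = 0x5ba; word=0x2add0000
[11+:4] chan=2 & 0xf = 0x2; word=0x2add1000
[0+:11] kind=691 & 0x7ff = 0x2b3; word=0x2add12b3
word = 0x2add12b3 → big-endian bytes:
  [0]=0x2a  [1]=0xdd  [2]=0x12  [3]=0xb3

2a dd 12 b3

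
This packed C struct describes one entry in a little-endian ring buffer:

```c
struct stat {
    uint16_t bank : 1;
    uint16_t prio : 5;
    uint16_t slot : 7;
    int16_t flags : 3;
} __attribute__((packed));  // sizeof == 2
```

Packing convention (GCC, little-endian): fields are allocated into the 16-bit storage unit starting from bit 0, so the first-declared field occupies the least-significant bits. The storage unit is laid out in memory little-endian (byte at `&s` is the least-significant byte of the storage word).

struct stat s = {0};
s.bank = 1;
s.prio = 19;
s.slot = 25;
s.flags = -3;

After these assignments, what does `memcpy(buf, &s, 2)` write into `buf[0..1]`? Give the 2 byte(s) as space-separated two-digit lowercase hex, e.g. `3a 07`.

bank:1 = 1 → 0x1 << 0 → word 0x0001
prio:5 = 19 → 0x13 << 1 → word 0x0027
slot:7 = 25 → 0x19 << 6 → word 0x0667
flags:3 = -3 → 0x5 << 13 → word 0xa667
word = 0xa667 → little-endian bytes:
  [0]=0x67  [1]=0xa6

67 a6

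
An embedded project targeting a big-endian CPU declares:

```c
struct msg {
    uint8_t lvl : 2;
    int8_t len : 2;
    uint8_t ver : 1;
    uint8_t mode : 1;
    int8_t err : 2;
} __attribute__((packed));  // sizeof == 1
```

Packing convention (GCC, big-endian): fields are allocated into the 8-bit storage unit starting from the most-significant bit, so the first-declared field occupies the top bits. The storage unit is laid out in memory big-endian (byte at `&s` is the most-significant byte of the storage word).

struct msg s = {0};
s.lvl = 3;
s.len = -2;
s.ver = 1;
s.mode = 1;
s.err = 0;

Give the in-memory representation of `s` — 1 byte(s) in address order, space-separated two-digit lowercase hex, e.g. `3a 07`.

ec

lvl (2b) val=3 bits=0x3 at bit 6: 0xc0
len (2b) val=-2 bits=0x2 at bit 4: 0xe0
ver (1b) val=1 bits=0x1 at bit 3: 0xe8
mode (1b) val=1 bits=0x1 at bit 2: 0xec
err (2b) val=0 bits=0x0 at bit 0: 0xec
word = 0xec → big-endian bytes:
  [0]=0xec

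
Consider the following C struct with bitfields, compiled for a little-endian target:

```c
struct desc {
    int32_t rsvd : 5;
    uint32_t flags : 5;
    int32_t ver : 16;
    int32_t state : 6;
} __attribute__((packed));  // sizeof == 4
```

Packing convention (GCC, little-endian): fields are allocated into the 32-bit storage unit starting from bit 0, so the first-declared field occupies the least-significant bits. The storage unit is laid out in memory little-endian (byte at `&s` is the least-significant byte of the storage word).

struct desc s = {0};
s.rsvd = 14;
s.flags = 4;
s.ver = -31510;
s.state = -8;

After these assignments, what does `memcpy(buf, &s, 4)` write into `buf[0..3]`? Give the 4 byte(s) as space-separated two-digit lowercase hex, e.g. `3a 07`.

[0+:5] rsvd=14 & 0x1f = 0xe; word=0x0000000e
[5+:5] flags=4 & 0x1f = 0x4; word=0x0000008e
[10+:16] ver=-31510 & 0xffff = 0x84ea; word=0x0213a88e
[26+:6] state=-8 & 0x3f = 0x38; word=0xe213a88e
word = 0xe213a88e → little-endian bytes:
  [0]=0x8e  [1]=0xa8  [2]=0x13  [3]=0xe2

8e a8 13 e2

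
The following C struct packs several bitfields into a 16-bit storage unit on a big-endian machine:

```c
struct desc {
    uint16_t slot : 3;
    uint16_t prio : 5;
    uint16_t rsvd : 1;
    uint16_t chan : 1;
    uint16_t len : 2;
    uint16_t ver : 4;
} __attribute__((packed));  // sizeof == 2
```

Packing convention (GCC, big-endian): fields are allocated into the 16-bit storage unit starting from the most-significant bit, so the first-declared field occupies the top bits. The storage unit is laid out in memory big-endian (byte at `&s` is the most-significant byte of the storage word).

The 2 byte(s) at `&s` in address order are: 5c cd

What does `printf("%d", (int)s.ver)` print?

13

[0]=0x5c [1]=0xcd (big-endian) → word 0x5ccd
slot:3 @ bit 13 → (0x5ccd>>13)&0x7 = 0x2
prio:5 @ bit 8 → (0x5ccd>>8)&0x1f = 0x1c
rsvd:1 @ bit 7 → (0x5ccd>>7)&0x1 = 0x1
chan:1 @ bit 6 → (0x5ccd>>6)&0x1 = 0x1
len:2 @ bit 4 → (0x5ccd>>4)&0x3 = 0x0
ver:4 @ bit 0 → (0x5ccd>>0)&0xf = 0xd  ←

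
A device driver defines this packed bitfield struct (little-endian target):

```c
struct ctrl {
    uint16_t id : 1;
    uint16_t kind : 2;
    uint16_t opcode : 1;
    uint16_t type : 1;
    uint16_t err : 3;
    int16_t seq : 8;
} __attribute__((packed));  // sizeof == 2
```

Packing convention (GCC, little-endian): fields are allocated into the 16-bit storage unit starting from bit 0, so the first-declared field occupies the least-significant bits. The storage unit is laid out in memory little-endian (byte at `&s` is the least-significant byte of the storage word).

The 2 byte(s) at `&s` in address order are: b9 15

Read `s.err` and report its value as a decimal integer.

5

[0]=0xb9 [1]=0x15 (little-endian) → word 0x15b9
id:1 @ bit 0 → (0x15b9>>0)&0x1 = 0x1
kind:2 @ bit 1 → (0x15b9>>1)&0x3 = 0x0
opcode:1 @ bit 3 → (0x15b9>>3)&0x1 = 0x1
type:1 @ bit 4 → (0x15b9>>4)&0x1 = 0x1
err:3 @ bit 5 → (0x15b9>>5)&0x7 = 0x5  ←
seq:8 @ bit 8 → (0x15b9>>8)&0xff = 0x15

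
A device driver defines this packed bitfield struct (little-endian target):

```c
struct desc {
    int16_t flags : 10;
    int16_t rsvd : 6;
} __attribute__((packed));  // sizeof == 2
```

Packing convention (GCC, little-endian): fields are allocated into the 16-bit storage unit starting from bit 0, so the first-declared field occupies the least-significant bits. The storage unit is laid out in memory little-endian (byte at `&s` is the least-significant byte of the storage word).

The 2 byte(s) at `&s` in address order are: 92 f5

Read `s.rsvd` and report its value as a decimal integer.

[0]=0x92 [1]=0xf5 (little-endian) → word 0xf592
flags [0+:10] = (word>>0) & 0x3ff = 402
rsvd [10+:6] = (word>>10) & 0x3f = 61  ←
rsvd signed 6b, MSB=1: 61 - 64 = -3

-3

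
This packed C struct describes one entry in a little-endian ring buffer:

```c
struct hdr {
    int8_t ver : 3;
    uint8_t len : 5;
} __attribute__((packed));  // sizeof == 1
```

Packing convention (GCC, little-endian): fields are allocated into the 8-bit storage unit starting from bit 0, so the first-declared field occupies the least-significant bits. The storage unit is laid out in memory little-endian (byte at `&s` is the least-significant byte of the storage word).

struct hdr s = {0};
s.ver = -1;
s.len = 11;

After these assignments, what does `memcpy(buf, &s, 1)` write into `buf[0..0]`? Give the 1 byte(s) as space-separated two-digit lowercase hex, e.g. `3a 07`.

ver (3b) val=-1 bits=0x7 at bit 0: 0x07
len (5b) val=11 bits=0xb at bit 3: 0x5f
word = 0x5f → little-endian bytes:
  [0]=0x5f

5f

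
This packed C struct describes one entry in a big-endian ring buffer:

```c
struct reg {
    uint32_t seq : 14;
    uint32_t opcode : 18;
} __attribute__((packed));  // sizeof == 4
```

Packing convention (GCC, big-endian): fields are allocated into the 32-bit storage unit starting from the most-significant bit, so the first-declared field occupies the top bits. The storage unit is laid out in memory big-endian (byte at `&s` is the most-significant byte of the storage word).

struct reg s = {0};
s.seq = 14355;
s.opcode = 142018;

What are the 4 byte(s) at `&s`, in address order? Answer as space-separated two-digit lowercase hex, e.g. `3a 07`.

e0 4e 2a c2

seq (14b) val=14355 bits=0x3813 at bit 18: 0xe04c0000
opcode (18b) val=142018 bits=0x22ac2 at bit 0: 0xe04e2ac2
word = 0xe04e2ac2 → big-endian bytes:
  [0]=0xe0  [1]=0x4e  [2]=0x2a  [3]=0xc2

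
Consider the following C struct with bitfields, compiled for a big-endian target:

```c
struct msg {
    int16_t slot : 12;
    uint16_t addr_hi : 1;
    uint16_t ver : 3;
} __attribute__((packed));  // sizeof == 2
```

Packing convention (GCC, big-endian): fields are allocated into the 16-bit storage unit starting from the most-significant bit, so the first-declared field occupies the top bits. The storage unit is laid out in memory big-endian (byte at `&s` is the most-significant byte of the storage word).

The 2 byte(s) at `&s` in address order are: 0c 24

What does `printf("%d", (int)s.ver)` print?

4

[0]=0x0c [1]=0x24 (big-endian) → word 0x0c24
slot [4+:12] = (word>>4) & 0xfff = 194
addr_hi [3+:1] = (word>>3) & 0x1 = 0
ver [0+:3] = (word>>0) & 0x7 = 4  ←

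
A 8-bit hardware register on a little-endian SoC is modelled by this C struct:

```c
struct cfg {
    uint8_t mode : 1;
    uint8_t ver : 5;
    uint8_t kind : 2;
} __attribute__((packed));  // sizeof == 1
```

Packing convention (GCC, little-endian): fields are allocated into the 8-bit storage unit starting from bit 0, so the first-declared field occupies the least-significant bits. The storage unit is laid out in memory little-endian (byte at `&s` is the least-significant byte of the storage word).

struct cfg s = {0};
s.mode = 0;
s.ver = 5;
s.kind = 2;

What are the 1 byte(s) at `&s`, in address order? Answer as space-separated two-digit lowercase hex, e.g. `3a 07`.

8a

mode:1 = 0 → 0x0 << 0 → word 0x00
ver:5 = 5 → 0x5 << 1 → word 0x0a
kind:2 = 2 → 0x2 << 6 → word 0x8a
word = 0x8a → little-endian bytes:
  [0]=0x8a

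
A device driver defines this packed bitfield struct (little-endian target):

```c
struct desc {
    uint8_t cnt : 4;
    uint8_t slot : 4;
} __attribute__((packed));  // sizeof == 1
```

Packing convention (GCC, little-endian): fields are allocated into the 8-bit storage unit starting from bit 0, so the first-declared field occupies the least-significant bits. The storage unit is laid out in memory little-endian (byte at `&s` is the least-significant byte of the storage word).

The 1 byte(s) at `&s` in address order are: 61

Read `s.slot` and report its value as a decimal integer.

6

[0]=0x61 (little-endian) → word 0x61
cnt [0+:4] = (word>>0) & 0xf = 1
slot [4+:4] = (word>>4) & 0xf = 6  ←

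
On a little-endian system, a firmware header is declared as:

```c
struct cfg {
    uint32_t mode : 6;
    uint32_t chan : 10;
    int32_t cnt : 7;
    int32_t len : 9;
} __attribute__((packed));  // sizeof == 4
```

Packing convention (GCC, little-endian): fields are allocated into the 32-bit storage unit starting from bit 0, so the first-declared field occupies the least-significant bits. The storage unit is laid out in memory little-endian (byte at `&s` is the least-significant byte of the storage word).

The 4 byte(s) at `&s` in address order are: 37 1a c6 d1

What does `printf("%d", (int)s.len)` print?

-93

[0]=0x37 [1]=0x1a [2]=0xc6 [3]=0xd1 (little-endian) → word 0xd1c61a37
mode:6 @ bit 0 → (0xd1c61a37>>0)&0x3f = 0x37
chan:10 @ bit 6 → (0xd1c61a37>>6)&0x3ff = 0x68
cnt:7 @ bit 16 → (0xd1c61a37>>16)&0x7f = 0x46
len:9 @ bit 23 → (0xd1c61a37>>23)&0x1ff = 0x1a3  ←
len signed 9b, MSB=1: 419 - 512 = -93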